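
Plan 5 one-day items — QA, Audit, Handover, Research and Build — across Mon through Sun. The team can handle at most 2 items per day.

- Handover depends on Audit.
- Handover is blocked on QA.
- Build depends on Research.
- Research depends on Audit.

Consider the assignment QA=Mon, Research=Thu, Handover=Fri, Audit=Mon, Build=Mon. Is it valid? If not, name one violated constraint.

No — it violates: The team can handle at most 2 items per day

Handover is blocked on QA — holds.
Handover depends on Audit — holds.
Research depends on Audit — holds.
Build depends on Research — violated.
The team can handle at most 2 items per day — violated.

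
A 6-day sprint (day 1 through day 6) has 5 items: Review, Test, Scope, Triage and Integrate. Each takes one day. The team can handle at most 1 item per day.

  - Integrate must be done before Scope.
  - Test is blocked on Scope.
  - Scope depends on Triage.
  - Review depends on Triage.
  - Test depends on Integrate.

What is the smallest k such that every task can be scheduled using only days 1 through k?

5 days

The precedence chain requires at least 3 distinct days.
With at most 1 per day and 5 tasks, at least 5 days are needed.
5 works (last occupied day: day 5): for example Test=day 4; Integrate=day 2; Triage=day 1; Review=day 5; Scope=day 3.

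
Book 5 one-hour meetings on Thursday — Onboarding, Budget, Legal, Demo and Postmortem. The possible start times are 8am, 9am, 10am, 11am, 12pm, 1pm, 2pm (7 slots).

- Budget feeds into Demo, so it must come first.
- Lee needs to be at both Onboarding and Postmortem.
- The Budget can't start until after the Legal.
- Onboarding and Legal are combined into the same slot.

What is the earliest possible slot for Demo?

Precedence pushes Demo to at least 10am.
Demo at 10am is achievable: Onboarding=8am, Postmortem=9am, Budget=9am, Demo=10am, Legal=8am.

10am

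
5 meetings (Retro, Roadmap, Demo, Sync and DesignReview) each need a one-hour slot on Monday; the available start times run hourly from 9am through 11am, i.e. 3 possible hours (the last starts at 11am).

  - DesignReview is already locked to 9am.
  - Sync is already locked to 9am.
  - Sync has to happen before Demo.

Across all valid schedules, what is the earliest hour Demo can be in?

10am

Precedence pushes Demo to at least 10am.
Demo at 10am is achievable: Demo=10am, Roadmap=9am, Retro=9am, Sync=9am, DesignReview=9am.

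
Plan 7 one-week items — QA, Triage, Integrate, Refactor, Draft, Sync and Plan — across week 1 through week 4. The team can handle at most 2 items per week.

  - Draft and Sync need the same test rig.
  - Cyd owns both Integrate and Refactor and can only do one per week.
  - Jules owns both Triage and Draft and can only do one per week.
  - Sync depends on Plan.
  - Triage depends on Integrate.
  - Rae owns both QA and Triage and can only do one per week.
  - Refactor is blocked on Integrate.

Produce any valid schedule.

Integrate -> week 1, Draft -> week 4, Plan -> week 1, Refactor -> week 2, QA -> week 3, Sync -> week 3, Triage -> week 2

Checking: Integrate(week 1) before Triage(week 2); Plan(week 1) before Sync(week 3); Integrate(week 1) before Refactor(week 2); Integrate(week 1) != Refactor(week 2); QA(week 3) != Triage(week 2); Triage(week 2) != Draft(week 4); Draft(week 4) != Sync(week 3); max 2 per week (cap 2).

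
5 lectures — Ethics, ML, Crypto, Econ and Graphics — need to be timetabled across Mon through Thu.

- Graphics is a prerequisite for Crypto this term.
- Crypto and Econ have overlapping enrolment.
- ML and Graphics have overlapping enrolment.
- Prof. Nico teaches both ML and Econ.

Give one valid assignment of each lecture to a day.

Ethics=Mon, Crypto=Tue, ML=Tue, Graphics=Mon, Econ=Mon

Checking: Graphics(Mon) before Crypto(Tue); ML(Tue) != Econ(Mon); Crypto(Tue) != Econ(Mon); ML(Tue) != Graphics(Mon).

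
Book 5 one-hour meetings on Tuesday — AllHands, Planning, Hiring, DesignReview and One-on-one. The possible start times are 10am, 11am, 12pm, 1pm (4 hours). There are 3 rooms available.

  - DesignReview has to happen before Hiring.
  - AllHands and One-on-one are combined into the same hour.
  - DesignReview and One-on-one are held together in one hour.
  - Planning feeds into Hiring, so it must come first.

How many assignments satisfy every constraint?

Splitting on AllHands: it can be 10am (3), 11am (3), 12pm (2). Listing each branch's schedules as (Planning, Hiring, DesignReview, One-on-one):
AllHands=10am: (11am,12pm,10am,10am) (11am,1pm,10am,10am) (12pm,1pm,10am,10am) — 3.
AllHands=11am: (10am,12pm,11am,11am) (10am,1pm,11am,11am) (12pm,1pm,11am,11am) — 3.
AllHands=12pm: (10am,1pm,12pm,12pm) (11am,1pm,12pm,12pm) — 2.
Summing: 3 + 3 + 2 = 8.

8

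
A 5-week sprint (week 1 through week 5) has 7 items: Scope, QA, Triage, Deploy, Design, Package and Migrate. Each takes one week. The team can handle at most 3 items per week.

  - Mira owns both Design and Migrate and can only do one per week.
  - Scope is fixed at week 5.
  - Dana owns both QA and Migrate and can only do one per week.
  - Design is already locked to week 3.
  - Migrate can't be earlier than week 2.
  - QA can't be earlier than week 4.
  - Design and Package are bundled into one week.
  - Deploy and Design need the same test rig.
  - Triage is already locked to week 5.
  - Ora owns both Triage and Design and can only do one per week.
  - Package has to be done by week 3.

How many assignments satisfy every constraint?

13

Splitting on QA: it can be week 4 (7), week 5 (6). Listing each branch's schedules as (Scope, Triage, Deploy, Design, Package, Migrate) by week number:
QA=week 4: (5,5,1,3,3,2) (5,5,1,3,3,5) (5,5,2,3,3,2) (5,5,2,3,3,5) (5,5,4,3,3,2) (5,5,4,3,3,5) (5,5,5,3,3,2) — 7.
QA=week 5: (5,5,1,3,3,2) (5,5,1,3,3,4) (5,5,2,3,3,2) (5,5,2,3,3,4) (5,5,4,3,3,2) (5,5,4,3,3,4) — 6.
Summing: 7 + 6 = 13.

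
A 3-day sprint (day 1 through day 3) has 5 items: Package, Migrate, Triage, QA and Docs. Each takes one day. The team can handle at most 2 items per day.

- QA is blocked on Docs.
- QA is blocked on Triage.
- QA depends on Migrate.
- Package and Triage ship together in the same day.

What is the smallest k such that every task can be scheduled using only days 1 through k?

The precedence chain requires at least 2 distinct days.
With at most 2 per day and 5 tasks, at least 3 days are needed.
3 works (last occupied day: day 3): for example Package=day 2; QA=day 3; Docs=day 1; Migrate=day 1; Triage=day 2.

3 days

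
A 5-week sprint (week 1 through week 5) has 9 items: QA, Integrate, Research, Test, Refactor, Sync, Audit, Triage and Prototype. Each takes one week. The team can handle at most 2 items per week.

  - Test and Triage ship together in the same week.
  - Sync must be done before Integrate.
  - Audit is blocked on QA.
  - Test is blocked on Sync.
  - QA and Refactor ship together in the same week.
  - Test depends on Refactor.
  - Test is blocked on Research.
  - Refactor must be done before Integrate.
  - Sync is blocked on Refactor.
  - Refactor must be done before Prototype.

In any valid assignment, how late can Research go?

Downstream work caps Research at week 4.
Research at week 4 is achievable: Sync in week 2; Prototype in week 3; Refactor in week 1; Audit in week 2; Research in week 4; Test in week 5; Triage in week 5; QA in week 1; Integrate in week 3.

week 4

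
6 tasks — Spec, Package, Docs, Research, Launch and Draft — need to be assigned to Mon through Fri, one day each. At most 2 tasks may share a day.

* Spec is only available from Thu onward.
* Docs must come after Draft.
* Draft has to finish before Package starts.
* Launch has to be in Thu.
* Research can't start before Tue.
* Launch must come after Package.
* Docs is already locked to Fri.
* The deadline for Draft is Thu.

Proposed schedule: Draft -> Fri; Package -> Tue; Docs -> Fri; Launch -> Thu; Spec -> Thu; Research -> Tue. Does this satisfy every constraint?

The deadline for Draft is Thu — violated.
Launch must come after Package — holds.
Launch has to be in Thu — holds.
Research can't start before Tue — holds.
Docs is already locked to Fri — holds.
Draft has to finish before Package starts — violated.
Docs must come after Draft — violated.
Spec is only available from Thu onward — holds.
At most 2 tasks may share a day — holds.

No — it violates: The deadline for Draft is Thu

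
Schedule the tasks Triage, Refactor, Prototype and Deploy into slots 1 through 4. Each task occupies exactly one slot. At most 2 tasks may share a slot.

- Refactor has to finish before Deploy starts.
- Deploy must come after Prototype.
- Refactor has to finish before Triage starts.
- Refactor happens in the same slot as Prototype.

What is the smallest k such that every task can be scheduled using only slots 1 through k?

2 slots

The precedence chain requires at least 2 distinct slots.
With at most 2 per slot and 4 tasks, at least 2 slots are needed.
2 works (last occupied slot: 2): for example Deploy=2, Refactor=1, Prototype=1, Triage=2.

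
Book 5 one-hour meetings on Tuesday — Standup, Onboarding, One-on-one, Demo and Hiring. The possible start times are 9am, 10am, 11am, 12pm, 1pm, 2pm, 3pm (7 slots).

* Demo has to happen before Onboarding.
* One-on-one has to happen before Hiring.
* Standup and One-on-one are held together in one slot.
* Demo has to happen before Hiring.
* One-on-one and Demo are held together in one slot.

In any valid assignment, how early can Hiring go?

10am

Precedence pushes Hiring to at least 10am.
Hiring at 10am is achievable: Onboarding in 10am, Hiring in 10am, One-on-one in 9am, Demo in 9am, Standup in 9am.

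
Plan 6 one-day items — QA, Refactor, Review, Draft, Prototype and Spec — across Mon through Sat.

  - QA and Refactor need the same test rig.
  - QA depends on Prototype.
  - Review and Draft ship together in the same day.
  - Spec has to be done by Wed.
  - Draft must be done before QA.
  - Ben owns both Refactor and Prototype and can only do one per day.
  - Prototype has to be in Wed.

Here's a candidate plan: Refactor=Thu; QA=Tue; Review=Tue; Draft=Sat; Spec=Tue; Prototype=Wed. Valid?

No. Draft must be done before QA is not satisfied.

Draft must be done before QA — violated.
Spec has to be done by Wed — holds.
Ben owns both Refactor and Prototype and can only do one per day — holds.
Prototype has to be in Wed — holds.
Review and Draft ship together in the same day — violated.
QA and Refactor need the same test rig — holds.
QA depends on Prototype — violated.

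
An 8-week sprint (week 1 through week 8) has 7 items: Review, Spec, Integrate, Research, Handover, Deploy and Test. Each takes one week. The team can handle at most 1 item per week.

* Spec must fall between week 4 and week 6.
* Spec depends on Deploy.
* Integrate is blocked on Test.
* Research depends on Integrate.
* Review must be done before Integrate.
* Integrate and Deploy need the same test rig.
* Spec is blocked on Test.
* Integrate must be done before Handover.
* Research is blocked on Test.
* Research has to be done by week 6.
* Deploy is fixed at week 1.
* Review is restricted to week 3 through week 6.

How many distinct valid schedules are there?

6

Splitting on Spec: it can be week 4 (2), week 5 (2), week 6 (2). Listing each branch's schedules as (Review, Integrate, Research, Handover, Deploy, Test) by week number:
Spec=week 4: (3,5,6,7,1,2) (3,5,6,8,1,2) — 2.
Spec=week 5: (3,4,6,7,1,2) (3,4,6,8,1,2) — 2.
Spec=week 6: (3,4,5,7,1,2) (3,4,5,8,1,2) — 2.
Summing: 2 + 2 + 2 = 6.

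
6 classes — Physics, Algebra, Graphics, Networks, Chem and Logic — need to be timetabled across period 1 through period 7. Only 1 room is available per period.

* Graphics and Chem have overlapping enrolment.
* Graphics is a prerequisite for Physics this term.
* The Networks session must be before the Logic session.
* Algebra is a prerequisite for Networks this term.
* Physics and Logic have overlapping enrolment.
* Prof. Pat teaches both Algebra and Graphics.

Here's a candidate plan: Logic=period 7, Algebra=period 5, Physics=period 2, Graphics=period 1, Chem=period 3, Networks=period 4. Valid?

Invalid. Algebra is a prerequisite for Networks this term.

Prof. Pat teaches both Algebra and Graphics — holds.
Physics and Logic have overlapping enrolment — holds.
Only 1 room is available per period — holds.
Graphics is a prerequisite for Physics this term — holds.
The Networks session must be before the Logic session — holds.
Algebra is a prerequisite for Networks this term — violated.
Graphics and Chem have overlapping enrolment — holds.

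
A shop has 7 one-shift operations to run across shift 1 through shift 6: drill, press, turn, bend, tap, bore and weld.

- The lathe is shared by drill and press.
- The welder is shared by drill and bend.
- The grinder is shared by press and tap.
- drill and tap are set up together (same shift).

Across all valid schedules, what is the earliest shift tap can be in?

tap at shift 1 is achievable: weld=shift 1, bore=shift 1, turn=shift 1, bend=shift 2, press=shift 2, tap=shift 1, drill=shift 1.

shift 1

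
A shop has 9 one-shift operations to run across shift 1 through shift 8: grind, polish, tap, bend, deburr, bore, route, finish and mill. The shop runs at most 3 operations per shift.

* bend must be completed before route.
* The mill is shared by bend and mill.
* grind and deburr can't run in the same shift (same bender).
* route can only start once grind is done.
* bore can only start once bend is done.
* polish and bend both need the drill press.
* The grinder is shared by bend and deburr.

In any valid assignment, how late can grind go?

Downstream work caps grind at shift 7.
grind at shift 7 is achievable: bore in shift 2; finish in shift 1; grind in shift 7; mill in shift 3; polish in shift 2; deburr in shift 2; tap in shift 1; bend in shift 1; route in shift 8.

shift 7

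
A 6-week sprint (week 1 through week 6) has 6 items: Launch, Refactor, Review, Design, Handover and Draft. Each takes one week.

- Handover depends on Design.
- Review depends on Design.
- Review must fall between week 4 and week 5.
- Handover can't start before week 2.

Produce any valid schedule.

Refactor=week 1; Handover=week 2; Design=week 1; Launch=week 1; Draft=week 1; Review=week 4

Checking: Design(week 1) before Review(week 4); Design(week 1) before Handover(week 2); Handover=week 2 in [week 2,week 6]; Review=week 4 in [week 4,week 5].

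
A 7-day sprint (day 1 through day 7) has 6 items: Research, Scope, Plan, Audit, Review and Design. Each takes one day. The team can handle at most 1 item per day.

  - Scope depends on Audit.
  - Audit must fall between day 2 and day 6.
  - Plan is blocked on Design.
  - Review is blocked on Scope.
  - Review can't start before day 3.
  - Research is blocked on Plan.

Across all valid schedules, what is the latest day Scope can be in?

day 6

Precedence pushes Scope to at least day 3; downstream work caps Scope at day 6.
Scope at day 6 is achievable: Research -> day 4, Audit -> day 2, Scope -> day 6, Review -> day 7, Design -> day 1, Plan -> day 3.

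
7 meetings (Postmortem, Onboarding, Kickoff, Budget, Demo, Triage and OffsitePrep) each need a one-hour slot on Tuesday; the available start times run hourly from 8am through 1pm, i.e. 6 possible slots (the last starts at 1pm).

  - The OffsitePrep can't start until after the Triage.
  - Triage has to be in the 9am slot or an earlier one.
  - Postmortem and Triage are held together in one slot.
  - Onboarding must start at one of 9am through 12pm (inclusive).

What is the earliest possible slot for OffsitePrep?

9am

Precedence pushes OffsitePrep to at least 9am.
OffsitePrep at 9am is achievable: Triage in 8am; OffsitePrep in 9am; Onboarding in 9am; Kickoff in 8am; Demo in 8am; Budget in 8am; Postmortem in 8am.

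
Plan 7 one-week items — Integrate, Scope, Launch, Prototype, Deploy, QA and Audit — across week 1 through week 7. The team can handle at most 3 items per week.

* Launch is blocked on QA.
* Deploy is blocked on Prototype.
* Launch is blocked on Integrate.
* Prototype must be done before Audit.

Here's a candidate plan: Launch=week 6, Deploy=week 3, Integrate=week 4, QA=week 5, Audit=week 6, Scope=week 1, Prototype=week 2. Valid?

Launch is blocked on QA — holds.
Launch is blocked on Integrate — holds.
Prototype must be done before Audit — holds.
The team can handle at most 3 items per week — holds.
Deploy is blocked on Prototype — holds.

Yes, all constraints hold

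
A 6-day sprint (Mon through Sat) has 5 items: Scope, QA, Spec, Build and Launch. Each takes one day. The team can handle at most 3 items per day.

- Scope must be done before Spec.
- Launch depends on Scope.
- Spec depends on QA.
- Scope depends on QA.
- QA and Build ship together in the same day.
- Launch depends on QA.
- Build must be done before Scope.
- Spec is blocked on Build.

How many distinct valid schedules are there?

50

Splitting on Scope: it can be Tue (16), Wed (18), Thu (12), Fri (4). Listing each branch's schedules as (QA, Spec, Build, Launch):
Scope=Tue: (Mon,Wed,Mon,Wed) (Mon,Wed,Mon,Thu) (Mon,Wed,Mon,Fri) (Mon,Wed,Mon,Sat) (Mon,Thu,Mon,Wed) (Mon,Thu,Mon,Thu) (Mon,Thu,Mon,Fri) (Mon,Thu,Mon,Sat) (Mon,Fri,Mon,Wed) (Mon,Fri,Mon,Thu) (Mon,Fri,Mon,Fri) (Mon,Fri,Mon,Sat) (Mon,Sat,Mon,Wed) (Mon,Sat,Mon,Thu) (Mon,Sat,Mon,Fri) (Mon,Sat,Mon,Sat) — 16.
Scope=Wed: (Mon,Thu,Mon,Thu) (Mon,Thu,Mon,Fri) (Mon,Thu,Mon,Sat) (Mon,Fri,Mon,Thu) (Mon,Fri,Mon,Fri) (Mon,Fri,Mon,Sat) (Mon,Sat,Mon,Thu) (Mon,Sat,Mon,Fri) (Mon,Sat,Mon,Sat) (Tue,Thu,Tue,Thu) (Tue,Thu,Tue,Fri) (Tue,Thu,Tue,Sat) (Tue,Fri,Tue,Thu) (Tue,Fri,Tue,Fri) (Tue,Fri,Tue,Sat) (Tue,Sat,Tue,Thu) (Tue,Sat,Tue,Fri) (Tue,Sat,Tue,Sat) — 18.
Scope=Thu: (Mon,Fri,Mon,Fri) (Mon,Fri,Mon,Sat) (Mon,Sat,Mon,Fri) (Mon,Sat,Mon,Sat) (Tue,Fri,Tue,Fri) (Tue,Fri,Tue,Sat) (Tue,Sat,Tue,Fri) (Tue,Sat,Tue,Sat) (Wed,Fri,Wed,Fri) (Wed,Fri,Wed,Sat) (Wed,Sat,Wed,Fri) (Wed,Sat,Wed,Sat) — 12.
Scope=Fri: (Mon,Sat,Mon,Sat) (Tue,Sat,Tue,Sat) (Wed,Sat,Wed,Sat) (Thu,Sat,Thu,Sat) — 4.
Summing: 16 + 18 + 12 + 4 = 50.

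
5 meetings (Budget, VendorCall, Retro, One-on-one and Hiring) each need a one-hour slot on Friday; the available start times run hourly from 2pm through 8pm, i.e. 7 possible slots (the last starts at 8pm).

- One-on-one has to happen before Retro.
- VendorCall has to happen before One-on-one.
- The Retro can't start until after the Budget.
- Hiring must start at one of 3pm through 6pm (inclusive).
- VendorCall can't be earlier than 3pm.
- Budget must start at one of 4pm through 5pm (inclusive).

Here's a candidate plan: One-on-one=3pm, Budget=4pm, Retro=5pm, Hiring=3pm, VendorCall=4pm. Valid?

No. VendorCall has to happen before One-on-one is not satisfied.

Hiring must start at one of 3pm through 6pm (inclusive) — holds.
Budget must start at one of 4pm through 5pm (inclusive) — holds.
The Retro can't start until after the Budget — holds.
VendorCall can't be earlier than 3pm — holds.
VendorCall has to happen before One-on-one — violated.
One-on-one has to happen before Retro — holds.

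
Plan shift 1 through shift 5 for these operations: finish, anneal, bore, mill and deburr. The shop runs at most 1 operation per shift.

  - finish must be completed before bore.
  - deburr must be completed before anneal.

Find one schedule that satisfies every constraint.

finish in shift 1, deburr in shift 2, bore in shift 4, mill in shift 5, anneal in shift 3

Checking: deburr(shift 2) before anneal(shift 3); finish(shift 1) before bore(shift 4); max 1 per shift (cap 1).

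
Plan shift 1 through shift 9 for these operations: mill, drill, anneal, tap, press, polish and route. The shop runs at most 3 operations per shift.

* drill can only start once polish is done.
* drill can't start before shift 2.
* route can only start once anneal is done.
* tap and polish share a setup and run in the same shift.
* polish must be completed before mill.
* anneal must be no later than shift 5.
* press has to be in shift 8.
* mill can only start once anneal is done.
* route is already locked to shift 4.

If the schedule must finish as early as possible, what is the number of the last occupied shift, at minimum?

8

The precedence chain requires at least 2 distinct shifts.
With at most 3 per shift and 7 operations, at least 3 shifts are needed.
press can't be placed before shift 8, so the schedule must run through at least shift 8.
8 works (last occupied shift: shift 8): for example route -> shift 4, tap -> shift 1, mill -> shift 2, press -> shift 8, anneal -> shift 1, polish -> shift 1, drill -> shift 2.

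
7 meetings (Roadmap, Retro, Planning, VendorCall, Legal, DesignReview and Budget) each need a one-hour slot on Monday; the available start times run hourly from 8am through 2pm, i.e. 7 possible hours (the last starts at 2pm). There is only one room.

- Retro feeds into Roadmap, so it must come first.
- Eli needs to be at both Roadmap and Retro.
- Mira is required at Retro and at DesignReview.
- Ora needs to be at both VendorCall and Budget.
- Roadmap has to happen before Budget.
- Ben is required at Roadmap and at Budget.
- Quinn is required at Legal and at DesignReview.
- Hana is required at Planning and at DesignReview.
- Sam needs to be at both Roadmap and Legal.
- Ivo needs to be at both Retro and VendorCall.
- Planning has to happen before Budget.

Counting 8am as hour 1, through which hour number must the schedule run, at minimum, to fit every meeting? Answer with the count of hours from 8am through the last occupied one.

7

The precedence chain requires at least 3 distinct hours.
With at most 1 per hour and 7 meetings, at least 7 hours are needed.
7 works (last occupied hour: 2pm): for example Planning -> 10am, Budget -> 11am, Legal -> 1pm, Roadmap -> 9am, DesignReview -> 2pm, Retro -> 8am, VendorCall -> 12pm.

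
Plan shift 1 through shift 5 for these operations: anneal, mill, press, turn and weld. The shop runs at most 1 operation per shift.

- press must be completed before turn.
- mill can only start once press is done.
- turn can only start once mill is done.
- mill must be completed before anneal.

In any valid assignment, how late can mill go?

Precedence pushes mill to at least shift 2; downstream work caps mill at shift 4.
mill at shift 3 is achievable: weld -> shift 2, turn -> shift 4, mill -> shift 3, anneal -> shift 5, press -> shift 1.
Nothing later works — the capacity limit rule out every shift after shift 3.

shift 3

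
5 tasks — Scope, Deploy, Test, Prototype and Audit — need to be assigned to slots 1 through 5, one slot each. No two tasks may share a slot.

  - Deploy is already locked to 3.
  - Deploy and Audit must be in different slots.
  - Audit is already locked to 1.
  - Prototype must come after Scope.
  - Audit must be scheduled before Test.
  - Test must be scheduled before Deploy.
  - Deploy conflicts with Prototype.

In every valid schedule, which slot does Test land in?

Audit is fixed at 1 and must come before Test, so Test is at least 2.
Deploy is fixed at 3 and must come after Test, so Test is at most 2.
So Test must be 2.

2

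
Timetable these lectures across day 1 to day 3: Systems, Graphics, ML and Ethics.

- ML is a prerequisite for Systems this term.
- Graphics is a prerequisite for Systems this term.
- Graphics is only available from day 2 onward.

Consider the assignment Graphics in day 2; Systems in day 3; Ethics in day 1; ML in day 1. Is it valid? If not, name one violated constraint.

Yes

Graphics is only available from day 2 onward — holds.
ML is a prerequisite for Systems this term — holds.
Graphics is a prerequisite for Systems this term — holds.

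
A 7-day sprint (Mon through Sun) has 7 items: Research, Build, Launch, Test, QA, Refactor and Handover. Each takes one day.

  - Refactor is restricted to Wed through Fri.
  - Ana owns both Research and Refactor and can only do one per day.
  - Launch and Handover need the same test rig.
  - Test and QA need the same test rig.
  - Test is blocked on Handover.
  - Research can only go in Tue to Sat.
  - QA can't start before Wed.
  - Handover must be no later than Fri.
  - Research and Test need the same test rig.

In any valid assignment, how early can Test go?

Precedence pushes Test to at least Tue.
Test at Tue is achievable: Research=Thu, Handover=Mon, Test=Tue, Launch=Tue, QA=Wed, Refactor=Wed, Build=Mon.

Tue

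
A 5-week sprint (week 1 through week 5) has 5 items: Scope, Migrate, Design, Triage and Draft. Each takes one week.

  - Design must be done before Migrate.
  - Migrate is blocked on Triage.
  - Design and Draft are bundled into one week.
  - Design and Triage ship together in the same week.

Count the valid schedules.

50

Splitting on Scope: it can be week 1 (10), week 2 (10), week 3 (10), week 4 (10), week 5 (10). Listing each branch's schedules as (Migrate, Design, Triage, Draft) by week number:
Scope=week 1: (2,1,1,1) (3,1,1,1) (3,2,2,2) (4,1,1,1) (4,2,2,2) (4,3,3,3) (5,1,1,1) (5,2,2,2) (5,3,3,3) (5,4,4,4) — 10.
Scope=week 2: (2,1,1,1) (3,1,1,1) (3,2,2,2) (4,1,1,1) (4,2,2,2) (4,3,3,3) (5,1,1,1) (5,2,2,2) (5,3,3,3) (5,4,4,4) — 10.
Scope=week 3: (2,1,1,1) (3,1,1,1) (3,2,2,2) (4,1,1,1) (4,2,2,2) (4,3,3,3) (5,1,1,1) (5,2,2,2) (5,3,3,3) (5,4,4,4) — 10.
Scope=week 4: (2,1,1,1) (3,1,1,1) (3,2,2,2) (4,1,1,1) (4,2,2,2) (4,3,3,3) (5,1,1,1) (5,2,2,2) (5,3,3,3) (5,4,4,4) — 10.
Scope=week 5: (2,1,1,1) (3,1,1,1) (3,2,2,2) (4,1,1,1) (4,2,2,2) (4,3,3,3) (5,1,1,1) (5,2,2,2) (5,3,3,3) (5,4,4,4) — 10.
Summing: 10 + 10 + 10 + 10 + 10 = 50.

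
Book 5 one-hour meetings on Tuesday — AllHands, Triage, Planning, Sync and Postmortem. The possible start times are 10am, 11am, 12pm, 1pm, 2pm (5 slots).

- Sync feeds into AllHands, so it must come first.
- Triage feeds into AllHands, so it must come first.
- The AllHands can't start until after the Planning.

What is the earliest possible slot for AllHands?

11am

Precedence pushes AllHands to at least 11am.
AllHands at 11am is achievable: Triage -> 10am; AllHands -> 11am; Planning -> 10am; Sync -> 10am; Postmortem -> 10am.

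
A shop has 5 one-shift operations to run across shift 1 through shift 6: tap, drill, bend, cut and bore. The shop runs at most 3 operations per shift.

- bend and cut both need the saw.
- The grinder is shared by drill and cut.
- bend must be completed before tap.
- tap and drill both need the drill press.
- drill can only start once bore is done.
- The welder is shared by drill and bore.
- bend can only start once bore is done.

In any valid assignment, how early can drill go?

shift 2

Precedence pushes drill to at least shift 2.
drill at shift 2 is achievable: cut -> shift 1, bend -> shift 2, bore -> shift 1, drill -> shift 2, tap -> shift 3.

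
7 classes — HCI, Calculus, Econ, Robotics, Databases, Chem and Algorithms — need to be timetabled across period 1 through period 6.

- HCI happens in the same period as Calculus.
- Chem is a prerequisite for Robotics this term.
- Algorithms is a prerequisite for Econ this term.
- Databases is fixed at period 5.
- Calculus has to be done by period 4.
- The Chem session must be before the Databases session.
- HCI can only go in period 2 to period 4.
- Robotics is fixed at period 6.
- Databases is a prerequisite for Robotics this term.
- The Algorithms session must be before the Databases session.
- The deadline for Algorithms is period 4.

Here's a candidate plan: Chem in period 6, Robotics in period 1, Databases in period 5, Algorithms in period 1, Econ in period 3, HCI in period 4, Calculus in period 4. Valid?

HCI can only go in period 2 to period 4 — holds.
The Chem session must be before the Databases session — violated.
Databases is fixed at period 5 — holds.
Algorithms is a prerequisite for Econ this term — holds.
Calculus has to be done by period 4 — holds.
Databases is a prerequisite for Robotics this term — violated.
The deadline for Algorithms is period 4 — holds.
The Algorithms session must be before the Databases session — holds.
Chem is a prerequisite for Robotics this term — violated.
HCI happens in the same period as Calculus — holds.
Robotics is fixed at period 6 — violated.

Invalid. Chem is a prerequisite for Robotics this term.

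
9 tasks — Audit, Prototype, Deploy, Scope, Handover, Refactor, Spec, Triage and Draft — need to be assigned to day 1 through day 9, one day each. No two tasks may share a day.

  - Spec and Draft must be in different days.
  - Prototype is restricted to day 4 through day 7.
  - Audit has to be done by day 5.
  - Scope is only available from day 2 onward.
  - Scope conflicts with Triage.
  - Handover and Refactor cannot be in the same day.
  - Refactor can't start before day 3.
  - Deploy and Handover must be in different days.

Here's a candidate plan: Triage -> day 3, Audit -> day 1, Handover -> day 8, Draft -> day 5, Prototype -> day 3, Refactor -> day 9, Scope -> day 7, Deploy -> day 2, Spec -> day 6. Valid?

Scope conflicts with Triage — holds.
No two tasks may share a day — violated.
Scope is only available from day 2 onward — holds.
Deploy and Handover must be in different days — holds.
Spec and Draft must be in different days — holds.
Prototype is restricted to day 4 through day 7 — violated.
Refactor can't start before day 3 — holds.
Audit has to be done by day 5 — holds.
Handover and Refactor cannot be in the same day — holds.

No. Prototype is restricted to day 4 through day 7 is not satisfied.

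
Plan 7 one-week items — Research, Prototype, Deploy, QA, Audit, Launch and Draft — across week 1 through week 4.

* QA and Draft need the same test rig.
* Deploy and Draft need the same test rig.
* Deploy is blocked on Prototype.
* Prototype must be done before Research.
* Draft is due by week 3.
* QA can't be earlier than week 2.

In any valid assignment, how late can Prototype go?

Downstream work caps Prototype at week 3.
Prototype at week 3 is achievable: Draft in week 1; QA in week 2; Audit in week 1; Deploy in week 4; Launch in week 1; Prototype in week 3; Research in week 4.

week 3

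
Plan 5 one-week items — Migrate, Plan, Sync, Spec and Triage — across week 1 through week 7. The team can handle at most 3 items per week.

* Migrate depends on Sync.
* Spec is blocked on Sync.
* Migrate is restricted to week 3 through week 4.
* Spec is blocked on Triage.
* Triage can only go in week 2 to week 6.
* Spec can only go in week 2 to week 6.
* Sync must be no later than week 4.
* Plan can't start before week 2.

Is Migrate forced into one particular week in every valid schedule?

Migrate can be week 3 (e.g. Triage=week 2; Plan=week 2; Migrate=week 3; Spec=week 3; Sync=week 1) or week 4 (e.g. Migrate in week 4; Sync in week 1; Spec in week 3; Triage in week 2; Plan in week 2).

No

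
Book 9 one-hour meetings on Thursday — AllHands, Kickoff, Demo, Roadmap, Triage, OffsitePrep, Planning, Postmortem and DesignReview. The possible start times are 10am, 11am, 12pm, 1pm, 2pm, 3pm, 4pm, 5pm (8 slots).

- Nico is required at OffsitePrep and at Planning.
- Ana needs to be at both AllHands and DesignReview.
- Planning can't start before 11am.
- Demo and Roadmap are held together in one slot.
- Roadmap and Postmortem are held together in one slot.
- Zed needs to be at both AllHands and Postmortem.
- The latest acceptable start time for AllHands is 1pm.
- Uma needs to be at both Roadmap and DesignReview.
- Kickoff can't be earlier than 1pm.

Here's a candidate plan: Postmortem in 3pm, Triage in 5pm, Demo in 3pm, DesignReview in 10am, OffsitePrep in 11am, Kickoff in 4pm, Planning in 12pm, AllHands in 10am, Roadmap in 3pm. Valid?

Invalid. Ana needs to be at both AllHands and DesignReview.

Planning can't start before 11am — holds.
Demo and Roadmap are held together in one slot — holds.
Ana needs to be at both AllHands and DesignReview — violated.
Kickoff can't be earlier than 1pm — holds.
Roadmap and Postmortem are held together in one slot — holds.
Zed needs to be at both AllHands and Postmortem — holds.
Nico is required at OffsitePrep and at Planning — holds.
The latest acceptable start time for AllHands is 1pm — holds.
Uma needs to be at both Roadmap and DesignReview — holds.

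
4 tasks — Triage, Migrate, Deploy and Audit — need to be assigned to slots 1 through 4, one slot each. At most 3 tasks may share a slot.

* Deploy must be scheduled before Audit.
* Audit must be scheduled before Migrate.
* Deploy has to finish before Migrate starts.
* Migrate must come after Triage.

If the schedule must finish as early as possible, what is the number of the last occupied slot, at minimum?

3

The precedence chain requires at least 3 distinct slots.
With at most 3 per slot and 4 tasks, at least 2 slots are needed.
3 works (last occupied slot: 3): for example Audit=2, Triage=1, Migrate=3, Deploy=1.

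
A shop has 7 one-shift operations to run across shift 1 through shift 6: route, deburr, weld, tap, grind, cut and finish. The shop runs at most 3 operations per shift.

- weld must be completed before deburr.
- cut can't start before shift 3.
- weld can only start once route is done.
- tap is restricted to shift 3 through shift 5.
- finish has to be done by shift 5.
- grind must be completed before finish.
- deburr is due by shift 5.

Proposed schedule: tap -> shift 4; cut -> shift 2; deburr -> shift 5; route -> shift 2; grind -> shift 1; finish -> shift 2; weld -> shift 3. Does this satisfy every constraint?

No — it violates: cut can't start before shift 3

cut can't start before shift 3 — violated.
tap is restricted to shift 3 through shift 5 — holds.
The shop runs at most 3 operations per shift — holds.
grind must be completed before finish — holds.
deburr is due by shift 5 — holds.
finish has to be done by shift 5 — holds.
weld can only start once route is done — holds.
weld must be completed before deburr — holds.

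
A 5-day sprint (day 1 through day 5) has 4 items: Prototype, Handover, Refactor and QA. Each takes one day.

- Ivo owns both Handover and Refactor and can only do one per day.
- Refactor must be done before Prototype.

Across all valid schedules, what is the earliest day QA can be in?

day 1

QA at day 1 is achievable: Prototype in day 2, Refactor in day 1, QA in day 1, Handover in day 2.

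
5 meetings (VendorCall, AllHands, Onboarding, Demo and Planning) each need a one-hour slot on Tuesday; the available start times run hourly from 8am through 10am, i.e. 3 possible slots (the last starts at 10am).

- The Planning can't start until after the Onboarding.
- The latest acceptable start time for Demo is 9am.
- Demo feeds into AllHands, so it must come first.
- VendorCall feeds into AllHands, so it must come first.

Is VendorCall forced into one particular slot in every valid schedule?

No

VendorCall can be 8am (e.g. VendorCall -> 8am, Demo -> 8am, Onboarding -> 8am, Planning -> 9am, AllHands -> 9am) or 9am (e.g. Demo in 8am, Planning in 9am, Onboarding in 8am, VendorCall in 9am, AllHands in 10am).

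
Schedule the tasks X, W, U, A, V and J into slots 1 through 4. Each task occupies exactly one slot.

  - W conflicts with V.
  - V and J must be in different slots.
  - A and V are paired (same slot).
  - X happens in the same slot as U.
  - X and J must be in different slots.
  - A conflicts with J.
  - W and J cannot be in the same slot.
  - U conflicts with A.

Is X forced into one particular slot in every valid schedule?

X can be 1 (e.g. V -> 2; A -> 2; X -> 1; W -> 1; J -> 3; U -> 1) or 2 (e.g. X -> 2, V -> 3, W -> 1, A -> 3, J -> 4, U -> 2).

No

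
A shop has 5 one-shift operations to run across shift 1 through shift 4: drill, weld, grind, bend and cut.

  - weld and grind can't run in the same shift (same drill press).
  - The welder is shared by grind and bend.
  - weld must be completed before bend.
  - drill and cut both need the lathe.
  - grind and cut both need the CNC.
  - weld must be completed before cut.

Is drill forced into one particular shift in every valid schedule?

No

drill can be shift 1 (e.g. weld in shift 1; bend in shift 2; cut in shift 2; drill in shift 1; grind in shift 3) or shift 2 (e.g. drill -> shift 2; cut -> shift 3; weld -> shift 1; grind -> shift 4; bend -> shift 2).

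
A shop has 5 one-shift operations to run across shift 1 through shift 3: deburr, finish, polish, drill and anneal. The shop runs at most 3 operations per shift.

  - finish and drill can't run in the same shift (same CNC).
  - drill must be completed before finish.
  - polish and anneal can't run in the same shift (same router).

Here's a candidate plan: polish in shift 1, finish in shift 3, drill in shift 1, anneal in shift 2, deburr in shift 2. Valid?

The shop runs at most 3 operations per shift — holds.
finish and drill can't run in the same shift (same CNC) — holds.
polish and anneal can't run in the same shift (same router) — holds.
drill must be completed before finish — holds.

Valid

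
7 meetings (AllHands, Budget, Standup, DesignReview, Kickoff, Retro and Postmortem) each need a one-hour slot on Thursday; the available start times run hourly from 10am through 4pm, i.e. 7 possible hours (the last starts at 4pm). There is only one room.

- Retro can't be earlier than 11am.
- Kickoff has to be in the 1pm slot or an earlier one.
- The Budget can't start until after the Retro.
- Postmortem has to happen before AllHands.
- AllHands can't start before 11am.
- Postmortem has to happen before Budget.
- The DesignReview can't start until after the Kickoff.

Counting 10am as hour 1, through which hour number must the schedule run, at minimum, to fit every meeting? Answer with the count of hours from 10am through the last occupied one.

7

The precedence chain requires at least 2 distinct hours.
With at most 1 per hour and 7 meetings, at least 7 hours are needed.
Propagating the time windows through the other constraints, Budget can't land before 12pm — that is hour 3 counting from 10am — so the schedule must run through at least 3 hours.
7 works (last occupied hour: 4pm): for example Kickoff in 10am, Postmortem in 11am, Standup in 4pm, Budget in 2pm, DesignReview in 3pm, AllHands in 12pm, Retro in 1pm.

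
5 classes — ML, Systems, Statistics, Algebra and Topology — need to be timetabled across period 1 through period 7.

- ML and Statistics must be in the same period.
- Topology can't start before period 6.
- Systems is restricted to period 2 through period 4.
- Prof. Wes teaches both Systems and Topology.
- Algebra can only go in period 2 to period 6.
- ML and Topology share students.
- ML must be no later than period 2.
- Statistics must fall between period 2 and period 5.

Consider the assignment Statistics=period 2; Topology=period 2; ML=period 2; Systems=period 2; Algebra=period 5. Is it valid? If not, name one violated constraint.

ML must be no later than period 2 — holds.
Prof. Wes teaches both Systems and Topology — violated.
Statistics must fall between period 2 and period 5 — holds.
Systems is restricted to period 2 through period 4 — holds.
ML and Statistics must be in the same period — holds.
Algebra can only go in period 2 to period 6 — holds.
ML and Topology share students — violated.
Topology can't start before period 6 — violated.

No — it violates: Prof. Wes teaches both Systems and Topology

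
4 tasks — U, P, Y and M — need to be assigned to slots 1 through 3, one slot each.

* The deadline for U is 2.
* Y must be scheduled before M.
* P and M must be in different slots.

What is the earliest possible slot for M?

2

Precedence pushes M to at least 2.
M at 2 is achievable: M=2, Y=1, U=1, P=1.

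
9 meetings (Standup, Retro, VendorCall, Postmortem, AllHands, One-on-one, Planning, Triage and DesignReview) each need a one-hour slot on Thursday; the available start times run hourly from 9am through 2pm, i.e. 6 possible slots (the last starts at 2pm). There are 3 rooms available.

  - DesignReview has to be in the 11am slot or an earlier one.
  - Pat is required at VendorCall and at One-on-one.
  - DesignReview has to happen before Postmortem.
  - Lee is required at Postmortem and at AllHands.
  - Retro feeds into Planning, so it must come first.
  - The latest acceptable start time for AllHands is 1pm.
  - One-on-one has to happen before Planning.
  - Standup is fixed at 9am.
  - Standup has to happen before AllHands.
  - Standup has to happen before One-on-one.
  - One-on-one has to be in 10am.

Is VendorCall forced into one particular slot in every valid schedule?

VendorCall can be 9am (e.g. Standup=9am; VendorCall=9am; One-on-one=10am; DesignReview=9am; Retro=10am; AllHands=10am; Postmortem=11am; Planning=11am; Triage=11am) or 11am (e.g. DesignReview -> 9am; Planning -> 11am; VendorCall -> 11am; Postmortem -> 11am; AllHands -> 10am; Standup -> 9am; One-on-one -> 10am; Triage -> 10am; Retro -> 9am).

No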